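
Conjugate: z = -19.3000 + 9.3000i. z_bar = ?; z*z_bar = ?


z_bar = -19.3000 - 9.3000i
z*z_bar = (-19.3)^2 + 9.3^2 = 372.49 + 86.49 = 458.98

z_bar = -19.3000 - 9.3000i, z*z_bar = 458.98


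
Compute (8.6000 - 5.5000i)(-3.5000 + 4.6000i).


Real = 8.6*(-3.5) - (-5.5)*4.6 = -30.1 - (-25.3) = -4.8
Imag = 8.6*4.6 - (3.5)*(-5.5) = 39.56 + 19.25 = 58.81

-4.8000 + 58.8100i


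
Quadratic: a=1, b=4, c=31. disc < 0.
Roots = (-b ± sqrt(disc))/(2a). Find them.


disc = 4^2 - 4*1*31 = 16 - 124 = -108
sqrt(|disc|) = sqrt(108) = 10.3923
Real part = -4/(2*1) = -2.0000
Imag part = 10.3923/(2*1) = 5.1962

-2.0000 ± 5.1962i


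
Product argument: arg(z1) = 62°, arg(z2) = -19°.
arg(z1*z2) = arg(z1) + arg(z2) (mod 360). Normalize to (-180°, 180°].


arg(z1*z2) = 62° - 19° = 43°
Normalized to (-180°, 180°]: 43°

43°


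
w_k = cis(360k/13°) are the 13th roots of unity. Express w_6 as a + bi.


Angle = 360*6/13 = 166.1538°
a = cos(166.1538°) = -0.9709
b = sin(166.1538°) = 0.2393

-0.9709 + 0.2393i


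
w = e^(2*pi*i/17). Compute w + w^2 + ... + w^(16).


With w = e^(2*pi*i/17), all 17 of the 17th roots of unity w^0 = 1, w, ..., w^(16) sum to 0: 1 + w + ... + w^(16) = (1 - w^17)/(1 - w) = 0 since w^17 = 1, w ≠ 1.
Removing the root 1: w + w^2 + ... + w^(16) = 0 - 1 = -1

Sum = -1


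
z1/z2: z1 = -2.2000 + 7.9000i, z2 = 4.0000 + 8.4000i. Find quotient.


Conjugate of z2 = 4.0000 - 8.4000i
Numerator: (-2.2000 + 7.9000i)(4.0000 - 8.4000i) = 57.5600 + 50.0800i
Denominator: 4^2 + 8.4^2 = 86.56
Result = (57.5600 + 50.0800i)/86.56

0.6650 + 0.5786i


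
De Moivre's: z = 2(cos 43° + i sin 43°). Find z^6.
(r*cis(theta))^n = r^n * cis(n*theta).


r^6 = 2^6 = 64
n*theta = 6*43° = 258° = 258° (mod 360)
a = 64*cos(258°) = -13.3063
b = 64*sin(258°) = -62.6014

64 cis(258°) = -13.3063 - 62.6014i


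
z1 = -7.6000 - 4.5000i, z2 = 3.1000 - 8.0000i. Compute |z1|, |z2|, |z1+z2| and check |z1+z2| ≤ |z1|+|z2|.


|z1| = sqrt((-7.6)^2 + (-4.5)^2) = sqrt(78.01) = 8.8323
|z2| = sqrt(3.1^2 + (-8)^2) = sqrt(73.61) = 8.5796
z1+z2 = -4.5000 - 12.5000i
|z1+z2| = sqrt(176.5) = 13.2853
|z1|+|z2| = 8.8323 + 8.5796 = 17.4119

|z1+z2| = 13.2853 ≤ |z1|+|z2| = 17.4119 (verified)


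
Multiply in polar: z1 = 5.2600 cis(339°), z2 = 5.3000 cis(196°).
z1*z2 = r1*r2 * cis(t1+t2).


r = 5.2600 * 5.3000 = 27.8780
theta = 339° + 196° = 535° = 175° (mod 360)

27.8780 cis(175°)


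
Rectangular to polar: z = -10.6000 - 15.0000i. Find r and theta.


r = sqrt(112.36+225) = sqrt(337.36) = 18.3674
theta = atan2(-15, -10.6) = -125.2476 degrees

r = 18.3674, theta = -125.2476 degrees


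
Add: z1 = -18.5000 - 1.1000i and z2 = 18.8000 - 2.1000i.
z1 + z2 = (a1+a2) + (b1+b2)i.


Real: -18.5 + 18.8 = 0.3
Imag: -1.1 - 2.1 = -3.2

0.3000 - 3.2000i


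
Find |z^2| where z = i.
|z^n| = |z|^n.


|z| = sqrt(0+1) = sqrt(1) = 1
|z^2| = |z|^2 = 1^2 = 1

|z^2| = 1


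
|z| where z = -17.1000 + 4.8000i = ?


|z| = sqrt((-17.1)^2 + 4.8^2) = sqrt(292.41 + 23.04) = sqrt(315.45) = 17.7609

|z| = 17.7609


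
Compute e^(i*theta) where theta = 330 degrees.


cos(330°) = 0.8660
sin(330°) = -0.5000

e^(i*330°) = 0.8660 - 0.5000i


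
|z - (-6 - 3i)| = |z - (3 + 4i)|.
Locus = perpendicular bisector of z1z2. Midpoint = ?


Equal distances means the locus is the perpendicular bisector of z1 and z2.
Midpoint = ((-6+3)/2, (-3+4)/2) = (-1.5000, 0.5000)

Perpendicular bisector through (-1.5000, 0.5000)


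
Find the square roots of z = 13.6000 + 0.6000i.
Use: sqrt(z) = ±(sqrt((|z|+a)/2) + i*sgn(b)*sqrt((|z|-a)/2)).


|z| = sqrt(184.96+0.36) = 13.6132
sqrt((|z|+a)/2) = sqrt((13.6132+13.6)/2) = sqrt(13.6066) = 3.6887
sqrt((|z|-a)/2) = sqrt((13.6132-13.6)/2) = sqrt(0.0066) = 0.0813

±(3.6887 + 0.0813i) i.e. 3.6887 + 0.0813i and -3.6887 - 0.0813i


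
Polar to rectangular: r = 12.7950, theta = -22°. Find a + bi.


a = 12.7950*cos(-22°) = 12.7950*0.92718 = 11.8633
b = 12.7950*sin(-22°) = 12.7950*(-0.37461) = -4.7931

11.8633 - 4.7931i


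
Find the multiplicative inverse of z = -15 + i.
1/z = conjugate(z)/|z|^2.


|z|^2 = 225+1 = 226
1/z = (-15 - 1i)/226

1/z = -0.0664 - 0.0044i


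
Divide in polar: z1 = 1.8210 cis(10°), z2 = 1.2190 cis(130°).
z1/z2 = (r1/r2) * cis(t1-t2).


r = 1.8210 / 1.2190 = 1.4938
theta = 10° - 130° = -120° = 240° (mod 360)

1.4938 cis(240°)


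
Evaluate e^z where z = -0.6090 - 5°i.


e^-0.6090 = 0.5439
cos(-5°) = 0.9962
sin(-5°) = -0.0872
Real = 0.5439*0.9962 = 0.5418
Imag = 0.5439*(-0.0872) = -0.0474

0.5418 - 0.0474i


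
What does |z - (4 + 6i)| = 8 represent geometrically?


|z - z0| = r is a circle with center z0 and radius r.
Center = (4, 6), radius = 8

Circle with center (4, 6) and radius 8


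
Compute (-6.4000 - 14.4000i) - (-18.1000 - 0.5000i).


Real: -6.4 + 18.1 = 11.7
Imag: -14.4 + 0.5 = -13.9

11.7000 - 13.9000i


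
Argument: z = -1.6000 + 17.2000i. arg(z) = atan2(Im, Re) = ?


Re = -1.6, Im = 17.2
arg = atan2(17.2, -1.6) = 95.3145 degrees

arg(z) = 95.3145 degrees


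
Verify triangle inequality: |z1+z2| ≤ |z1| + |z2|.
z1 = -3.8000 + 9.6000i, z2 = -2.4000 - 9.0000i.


|z1| = sqrt((-3.8)^2 + 9.6^2) = sqrt(106.6) = 10.3247
|z2| = sqrt((-2.4)^2 + (-9)^2) = sqrt(86.76) = 9.3145
z1+z2 = -6.2000 + 0.6000i
|z1+z2| = sqrt(38.8) = 6.2290
|z1|+|z2| = 10.3247 + 9.3145 = 19.6392

|z1+z2| = 6.2290 ≤ |z1|+|z2| = 19.6392 (verified)


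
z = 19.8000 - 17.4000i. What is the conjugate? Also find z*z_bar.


z_bar = 19.8000 + 17.4000i
z*z_bar = 19.8^2 + (-17.4)^2 = 392.04 + 302.76 = 694.8

z_bar = 19.8000 + 17.4000i, z*z_bar = 694.8


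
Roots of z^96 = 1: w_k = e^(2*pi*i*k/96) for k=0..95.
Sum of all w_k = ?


The sum of all 96th roots of unity is 0.
Geometric series: (1 - w^96)/(1 - w) = (1-1)/(1-w) = 0 since w^96 = 1, w ≠ 1.
Alternatively: coefficient of z^95 in z^96 - 1 is 0.

0


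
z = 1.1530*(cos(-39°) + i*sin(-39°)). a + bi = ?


a = 1.1530*cos(-39°) = 1.1530*0.7771 = 0.8960
b = 1.1530*sin(-39°) = 1.1530*(-0.6293) = -0.7256

0.8960 - 0.7256i


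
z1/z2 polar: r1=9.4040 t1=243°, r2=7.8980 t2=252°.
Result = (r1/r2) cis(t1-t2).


r = 9.4040 / 7.8980 = 1.1907
theta = 243° - 252° = -9° = 351° (mod 360)

1.1907 cis(351°)


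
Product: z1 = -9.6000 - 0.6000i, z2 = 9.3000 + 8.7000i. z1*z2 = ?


Real = -9.6*9.3 - (-0.6)*8.7 = -89.28 - (-5.22) = -84.06
Imag = -9.6*8.7 + 9.3*(-0.6) = -83.52 - (5.58) = -89.1

-84.0600 - 89.1000i


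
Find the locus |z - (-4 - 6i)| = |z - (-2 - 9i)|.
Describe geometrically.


Equal distances means the locus is the perpendicular bisector of z1 and z2.
Midpoint = ((-4+(-2))/2, (-6+(-9))/2) = (-3.0000, -7.5000)

Perpendicular bisector through (-3.0000, -7.5000)


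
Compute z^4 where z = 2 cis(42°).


r^4 = 2^4 = 16
n*theta = 4*42° = 168° = 168° (mod 360)
a = 16*cos(168°) = -15.6504
b = 16*sin(168°) = 3.3266

16 cis(168°) = -15.6504 + 3.3266i


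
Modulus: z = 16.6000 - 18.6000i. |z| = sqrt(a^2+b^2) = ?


|z| = sqrt(16.6^2 + (-18.6)^2) = sqrt(275.56 + 345.96) = sqrt(621.52) = 24.9303

|z| = 24.9303


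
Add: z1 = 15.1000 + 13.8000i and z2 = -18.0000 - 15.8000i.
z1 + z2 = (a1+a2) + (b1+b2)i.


Real: 15.1 - 18 = -2.9
Imag: 13.8 - 15.8 = -2

-2.9000 - 2.0000i


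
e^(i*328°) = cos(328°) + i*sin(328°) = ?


cos(328°) = 0.8480
sin(328°) = -0.5299

e^(i*328°) = 0.8480 - 0.5299i


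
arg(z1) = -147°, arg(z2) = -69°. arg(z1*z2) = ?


arg(z1*z2) = -147° - 69° = -216°
Normalized to (-180°, 180°]: 144°

144°


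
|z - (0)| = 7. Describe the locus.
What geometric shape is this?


|z - z0| = r is a circle with center z0 and radius r.
Center = (0, 0), radius = 7

Circle with center (0, 0) and radius 7


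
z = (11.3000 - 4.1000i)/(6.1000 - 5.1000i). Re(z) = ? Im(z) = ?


Multiply by conjugate: (11.3000 - 4.1000i)(6.1000 + 5.1000i) / (6.1^2 + (-5.1)^2)
Numerator real = 11.3*6.1 - (4.1)*(-5.1) = 89.84
Numerator imag = -4.1*6.1 - 11.3*(-5.1) = 32.62
Denominator = 63.22
Re(z) = 89.84/63.22 = 1.4211
Im(z) = 32.62/63.22 = 0.5160

Re(z) = 1.4211, Im(z) = 0.5160


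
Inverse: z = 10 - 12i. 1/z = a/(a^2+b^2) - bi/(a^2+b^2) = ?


|z|^2 = 100+144 = 244
1/z = (10 + 12i)/244

1/z = 0.0410 + 0.0492i


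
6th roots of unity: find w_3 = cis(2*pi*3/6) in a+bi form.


Angle = 360*3/6 = 180°
a = cos(180°) = -1.0000
b = sin(180°) = 0

-1.0000 + 0i


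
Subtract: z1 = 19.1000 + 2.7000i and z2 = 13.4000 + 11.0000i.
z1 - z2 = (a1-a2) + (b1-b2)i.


Real: 19.1 - 13.4 = 5.7
Imag: 2.7 - 11 = -8.3

5.7000 - 8.3000i


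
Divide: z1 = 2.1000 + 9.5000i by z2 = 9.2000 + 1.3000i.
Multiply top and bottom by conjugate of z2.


Conjugate of z2 = 9.2000 - 1.3000i
Numerator: (2.1000 + 9.5000i)(9.2000 - 1.3000i) = 31.6700 + 84.6700i
Denominator: 9.2^2 + 1.3^2 = 86.33
Result = (31.6700 + 84.6700i)/86.33

0.3668 + 0.9808i


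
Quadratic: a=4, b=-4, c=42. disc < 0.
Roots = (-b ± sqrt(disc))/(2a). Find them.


disc = (-4)^2 - 4*4*42 = 16 - 672 = -656
sqrt(|disc|) = sqrt(656) = 25.6125
Real part = 4/(2*4) = 0.5000
Imag part = 25.6125/(2*4) = 3.2016

0.5000 ± 3.2016i


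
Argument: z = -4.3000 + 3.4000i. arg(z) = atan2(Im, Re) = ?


Re = -4.3, Im = 3.4
arg = atan2(3.4, -4.3) = 141.6667 degrees

arg(z) = 141.6667 degrees


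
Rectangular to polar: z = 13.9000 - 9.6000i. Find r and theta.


r = sqrt(193.21+92.16) = sqrt(285.37) = 16.8929
theta = atan2(-9.6, 13.9) = -34.6308 degrees

r = 16.8929, theta = -34.6308 degrees


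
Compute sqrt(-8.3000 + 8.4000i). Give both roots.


|z| = sqrt(68.89+70.56) = 11.8089
sqrt((|z|+a)/2) = sqrt((11.8089+(-8.3))/2) = sqrt(1.7544) = 1.3246
sqrt((|z|-a)/2) = sqrt((11.8089-(-8.3))/2) = sqrt(10.0544) = 3.1709

±(1.3246 + 3.1709i) i.e. 1.3246 + 3.1709i and -1.3246 - 3.1709i


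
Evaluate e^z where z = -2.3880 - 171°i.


e^-2.3880 = 0.0918
cos(-171°) = -0.9877
sin(-171°) = -0.1564
Real = 0.0918*(-0.9877) = -0.0907
Imag = 0.0918*(-0.1564) = -0.0144

-0.0907 - 0.0144i


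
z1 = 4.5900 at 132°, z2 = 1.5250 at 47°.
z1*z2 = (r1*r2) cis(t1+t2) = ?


r = 4.5900 * 1.5250 = 6.9997
theta = 132° + 47° = 179° = 179° (mod 360)

6.9997 cis(179°)


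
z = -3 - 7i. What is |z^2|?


|z| = sqrt(9+49) = sqrt(58) = 7.6158
|z^2| = |z|^2 = (sqrt(58))^2 = 58

|z^2| = 58


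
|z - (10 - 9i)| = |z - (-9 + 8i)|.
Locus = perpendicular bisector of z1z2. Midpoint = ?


Equal distances means the locus is the perpendicular bisector of z1 and z2.
Midpoint = ((10+(-9))/2, (-9+8)/2) = (0.5000, -0.5000)

Perpendicular bisector through (0.5000, -0.5000)


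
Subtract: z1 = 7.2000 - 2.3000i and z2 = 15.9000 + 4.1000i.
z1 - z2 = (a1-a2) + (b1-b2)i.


Real: 7.2 - 15.9 = -8.7
Imag: -2.3 - 4.1 = -6.4

-8.7000 - 6.4000i


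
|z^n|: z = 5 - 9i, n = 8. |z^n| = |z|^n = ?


|z| = sqrt(25+81) = sqrt(106) = 10.2956
|z^8| = |z|^8 = (sqrt(106))^8 = 106^4 = 126247696

|z^8| = 126247696


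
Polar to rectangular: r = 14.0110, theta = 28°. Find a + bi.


a = 14.0110*cos(28°) = 14.0110*0.88295 = 12.3710
b = 14.0110*sin(28°) = 14.0110*0.469472 = 6.5778

12.3710 + 6.5778i


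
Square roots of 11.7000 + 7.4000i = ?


|z| = sqrt(136.89+54.76) = 13.8438
sqrt((|z|+a)/2) = sqrt((13.8438+11.7)/2) = sqrt(12.7719) = 3.5738
sqrt((|z|-a)/2) = sqrt((13.8438-11.7)/2) = sqrt(1.0719) = 1.0353

±(3.5738 + 1.0353i) i.e. 3.5738 + 1.0353i and -3.5738 - 1.0353i


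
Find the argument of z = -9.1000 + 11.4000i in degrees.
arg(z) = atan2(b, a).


Re = -9.1, Im = 11.4
arg = atan2(11.4, -9.1) = 128.5985 degrees

arg(z) = 128.5985 degrees


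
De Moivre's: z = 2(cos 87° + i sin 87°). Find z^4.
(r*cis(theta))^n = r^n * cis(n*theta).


r^4 = 2^4 = 16
n*theta = 4*87° = 348° = 348° (mod 360)
a = 16*cos(348°) = 15.6504
b = 16*sin(348°) = -3.3266

16 cis(348°) = 15.6504 - 3.3266i


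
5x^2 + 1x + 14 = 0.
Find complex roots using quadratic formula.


disc = 1^2 - 4*5*14 = 1 - 280 = -279
sqrt(|disc|) = sqrt(279) = 16.7033
Real part = -1/(2*5) = -0.1000
Imag part = 16.7033/(2*5) = 1.6703

-0.1000 ± 1.6703i


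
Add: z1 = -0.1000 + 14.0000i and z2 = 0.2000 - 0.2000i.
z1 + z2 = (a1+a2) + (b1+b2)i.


Real: -0.1 + 0.2 = 0.1
Imag: 14 - 0.2 = 13.8

0.1000 + 13.8000i


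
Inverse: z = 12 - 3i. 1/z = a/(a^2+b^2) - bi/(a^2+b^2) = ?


|z|^2 = 144+9 = 153
1/z = (12 + 3i)/153

1/z = 0.0784 + 0.0196i


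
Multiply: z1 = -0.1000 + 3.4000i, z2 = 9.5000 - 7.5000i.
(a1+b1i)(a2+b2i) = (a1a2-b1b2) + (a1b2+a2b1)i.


Real = -0.1*9.5 - 3.4*(-7.5) = -0.95 - (-25.5) = 24.55
Imag = -0.1*(-7.5) + 9.5*3.4 = 0.75 + 32.3 = 33.05

24.5500 + 33.0500i


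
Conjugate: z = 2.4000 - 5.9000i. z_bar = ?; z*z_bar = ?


z_bar = 2.4000 + 5.9000i
z*z_bar = 2.4^2 + (-5.9)^2 = 5.76 + 34.81 = 40.57

z_bar = 2.4000 + 5.9000i, z*z_bar = 40.57


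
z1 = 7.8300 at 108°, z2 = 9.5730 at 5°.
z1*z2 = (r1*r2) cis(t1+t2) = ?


r = 7.8300 * 9.5730 = 74.9566
theta = 108° + 5° = 113° = 113° (mod 360)

74.9566 cis(113°)


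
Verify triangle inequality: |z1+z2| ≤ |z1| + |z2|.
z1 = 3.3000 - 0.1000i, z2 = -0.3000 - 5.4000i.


|z1| = sqrt(3.3^2 + (-0.1)^2) = sqrt(10.9) = 3.3015
|z2| = sqrt((-0.3)^2 + (-5.4)^2) = sqrt(29.25) = 5.4083
z1+z2 = 3.0000 - 5.5000i
|z1+z2| = sqrt(39.25) = 6.2650
|z1|+|z2| = 3.3015 + 5.4083 = 8.7098

|z1+z2| = 6.2650 ≤ |z1|+|z2| = 8.7098 (verified)


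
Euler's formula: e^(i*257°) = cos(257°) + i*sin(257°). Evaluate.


cos(257°) = -0.2250
sin(257°) = -0.9744

e^(i*257°) = -0.2250 - 0.9744i


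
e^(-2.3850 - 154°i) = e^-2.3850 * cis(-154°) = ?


e^-2.3850 = 0.0921
cos(-154°) = -0.8988
sin(-154°) = -0.4384
Real = 0.0921*(-0.8988) = -0.0828
Imag = 0.0921*(-0.4384) = -0.0404

-0.0828 - 0.0404i


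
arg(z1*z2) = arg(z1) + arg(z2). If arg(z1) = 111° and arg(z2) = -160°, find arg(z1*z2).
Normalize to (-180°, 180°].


arg(z1*z2) = 111° - 160° = -49°
Normalized to (-180°, 180°]: -49°

-49°


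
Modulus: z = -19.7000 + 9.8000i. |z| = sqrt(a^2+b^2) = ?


|z| = sqrt((-19.7)^2 + 9.8^2) = sqrt(388.09 + 96.04) = sqrt(484.13) = 22.0030

|z| = 22.0030


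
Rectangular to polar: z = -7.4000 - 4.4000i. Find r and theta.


r = sqrt(54.76+19.36) = sqrt(74.12) = 8.6093
theta = atan2(-4.4, -7.4) = -149.2645 degrees

r = 8.6093, theta = -149.2645 degrees


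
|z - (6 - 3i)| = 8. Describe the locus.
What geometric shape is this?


|z - z0| = r is a circle with center z0 and radius r.
Center = (6, -3), radius = 8

Circle with center (6, -3) and radius 8


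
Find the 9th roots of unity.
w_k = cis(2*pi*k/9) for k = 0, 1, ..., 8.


The 9th roots of unity are cis(360k/9°) for k=0..8
Angle step = 360/9 = 40°
Primitive root: cis(40°)
Primitive root = 0.7660 + 0.6428i

9 roots at angles: 0°, 40°, 80°, 120°, 160°, 200°, 240°, 280°, 320°


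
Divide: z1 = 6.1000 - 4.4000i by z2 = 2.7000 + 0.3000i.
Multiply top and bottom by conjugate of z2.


Conjugate of z2 = 2.7000 - 0.3000i
Numerator: (6.1000 - 4.4000i)(2.7000 - 0.3000i) = 15.1500 - 13.7100i
Denominator: 2.7^2 + 0.3^2 = 7.38
Result = (15.1500 - 13.7100i)/7.38

2.0528 - 1.8577i


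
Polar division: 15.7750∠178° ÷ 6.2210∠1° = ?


r = 15.7750 / 6.2210 = 2.5358
theta = 178° - 1° = 177° = 177° (mod 360)

2.5358 cis(177°)


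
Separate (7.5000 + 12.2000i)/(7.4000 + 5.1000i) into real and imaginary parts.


Multiply by conjugate: (7.5000 + 12.2000i)(7.4000 - 5.1000i) / (7.4^2 + 5.1^2)
Numerator real = 7.5*7.4 + 12.2*5.1 = 117.72
Numerator imag = 12.2*7.4 - 7.5*5.1 = 52.03
Denominator = 80.77
Re(z) = 117.72/80.77 = 1.4575
Im(z) = 52.03/80.77 = 0.6442

Re(z) = 1.4575, Im(z) = 0.6442


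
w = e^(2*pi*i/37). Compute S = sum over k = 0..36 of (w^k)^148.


The roots are w_k = w^k with w = e^(2*pi*i/37), and (w^k)^148 = (w^148)^k.
So S = 1 + u + u^2 + ... + u^(36) with u = w^148.
148 = 4*37 + 0, so 148 is a multiple of 37 and u = (w^37)^4 = 1.
Every one of the 37 terms equals 1: S = 37

S = 37


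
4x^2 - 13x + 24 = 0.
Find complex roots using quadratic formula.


disc = (-13)^2 - 4*4*24 = 169 - 384 = -215
sqrt(|disc|) = sqrt(215) = 14.6629
Real part = 13/(2*4) = 1.6250
Imag part = 14.6629/(2*4) = 1.8329

1.6250 ± 1.8329i


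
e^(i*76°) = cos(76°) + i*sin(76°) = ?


cos(76°) = 0.2419
sin(76°) = 0.9703

e^(i*76°) = 0.2419 + 0.9703i


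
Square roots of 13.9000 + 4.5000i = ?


|z| = sqrt(193.21+20.25) = 14.6103
sqrt((|z|+a)/2) = sqrt((14.6103+13.9)/2) = sqrt(14.2551) = 3.7756
sqrt((|z|-a)/2) = sqrt((14.6103-13.9)/2) = sqrt(0.3551) = 0.5959

±(3.7756 + 0.5959i) i.e. 3.7756 + 0.5959i and -3.7756 - 0.5959i


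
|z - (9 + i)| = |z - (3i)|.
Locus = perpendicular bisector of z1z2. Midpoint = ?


Equal distances means the locus is the perpendicular bisector of z1 and z2.
Midpoint = ((9+0)/2, (1+3)/2) = (4.5000, 2.0000)

Perpendicular bisector through (4.5000, 2.0000)


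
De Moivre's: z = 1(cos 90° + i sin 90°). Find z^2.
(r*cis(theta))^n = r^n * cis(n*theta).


r^2 = 1^2 = 1
n*theta = 2*90° = 180° = 180° (mod 360)
a = 1*cos(180°) = -1.0000
b = 1*sin(180°) = 0

1 cis(180°) = -1.0000 + 0i


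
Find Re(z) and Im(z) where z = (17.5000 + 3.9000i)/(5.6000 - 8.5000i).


Multiply by conjugate: (17.5000 + 3.9000i)(5.6000 + 8.5000i) / (5.6^2 + (-8.5)^2)
Numerator real = 17.5*5.6 + 3.9*(-8.5) = 64.85
Numerator imag = 3.9*5.6 - 17.5*(-8.5) = 170.59
Denominator = 103.61
Re(z) = 64.85/103.61 = 0.6259
Im(z) = 170.59/103.61 = 1.6465

Re(z) = 0.6259, Im(z) = 1.6465


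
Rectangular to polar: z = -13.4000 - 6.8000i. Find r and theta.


r = sqrt(179.56+46.24) = sqrt(225.8) = 15.0266
theta = atan2(-6.8, -13.4) = -153.0939 degrees

r = 15.0266, theta = -153.0939 degrees


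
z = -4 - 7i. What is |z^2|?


|z| = sqrt(16+49) = sqrt(65) = 8.0623
|z^2| = |z|^2 = (sqrt(65))^2 = 65

|z^2| = 65


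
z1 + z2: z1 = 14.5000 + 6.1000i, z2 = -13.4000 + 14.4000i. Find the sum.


Real: 14.5 - 13.4 = 1.1
Imag: 6.1 + 14.4 = 20.5

1.1000 + 20.5000i


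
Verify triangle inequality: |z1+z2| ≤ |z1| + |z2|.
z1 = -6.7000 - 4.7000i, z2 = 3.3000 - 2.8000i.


|z1| = sqrt((-6.7)^2 + (-4.7)^2) = sqrt(66.98) = 8.1841
|z2| = sqrt(3.3^2 + (-2.8)^2) = sqrt(18.73) = 4.3278
z1+z2 = -3.4000 - 7.5000i
|z1+z2| = sqrt(67.81) = 8.2347
|z1|+|z2| = 8.1841 + 4.3278 = 12.5119

|z1+z2| = 8.2347 ≤ |z1|+|z2| = 12.5119 (verified)


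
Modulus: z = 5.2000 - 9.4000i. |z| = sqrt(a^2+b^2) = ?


|z| = sqrt(5.2^2 + (-9.4)^2) = sqrt(27.04 + 88.36) = sqrt(115.4) = 10.7424

|z| = 10.7424


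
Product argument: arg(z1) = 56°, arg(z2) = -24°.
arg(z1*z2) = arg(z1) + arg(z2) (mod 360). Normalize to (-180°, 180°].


arg(z1*z2) = 56° - 24° = 32°
Normalized to (-180°, 180°]: 32°

32°


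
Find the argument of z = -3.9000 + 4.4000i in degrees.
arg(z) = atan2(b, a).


Re = -3.9, Im = 4.4
arg = atan2(4.4, -3.9) = 131.5526 degrees

arg(z) = 131.5526 degrees


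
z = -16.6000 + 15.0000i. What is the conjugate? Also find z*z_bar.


z_bar = -16.6000 - 15.0000i
z*z_bar = (-16.6)^2 + 15^2 = 275.56 + 225 = 500.56

z_bar = -16.6000 - 15.0000i, z*z_bar = 500.56


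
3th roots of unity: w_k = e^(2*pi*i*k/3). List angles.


The 3th roots of unity are cis(360k/3°) for k=0..2
Angle step = 360/3 = 120°
Primitive root: cis(120°)
Primitive root = -0.5000 + 0.8660i

3 roots at angles: 0°, 120°, 240°


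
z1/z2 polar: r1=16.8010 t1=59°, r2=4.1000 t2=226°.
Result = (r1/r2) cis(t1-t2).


r = 16.8010 / 4.1000 = 4.0978
theta = 59° - 226° = -167° = 193° (mod 360)

4.0978 cis(193°)


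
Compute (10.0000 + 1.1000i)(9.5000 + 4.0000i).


Real = 10*9.5 - 1.1*4 = 95 - 4.4 = 90.6
Imag = 10*4 + 9.5*1.1 = 40 + 10.45 = 50.45

90.6000 + 50.4500i


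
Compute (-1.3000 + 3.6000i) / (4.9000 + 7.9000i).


Conjugate of z2 = 4.9000 - 7.9000i
Numerator: (-1.3000 + 3.6000i)(4.9000 - 7.9000i) = 22.0700 + 27.9100i
Denominator: 4.9^2 + 7.9^2 = 86.42
Result = (22.0700 + 27.9100i)/86.42

0.2554 + 0.3230i


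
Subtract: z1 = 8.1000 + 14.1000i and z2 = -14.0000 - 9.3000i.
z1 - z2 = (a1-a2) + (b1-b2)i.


Real: 8.1 + 14 = 22.1
Imag: 14.1 + 9.3 = 23.4

22.1000 + 23.4000i


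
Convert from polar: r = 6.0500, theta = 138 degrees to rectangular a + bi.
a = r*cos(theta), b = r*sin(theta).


a = 6.0500*cos(138°) = 6.0500*(-0.74314) = -4.4960
b = 6.0500*sin(138°) = 6.0500*0.66913 = 4.0482

-4.4960 + 4.0482i


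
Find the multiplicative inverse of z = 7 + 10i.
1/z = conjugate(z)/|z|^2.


|z|^2 = 49+100 = 149
1/z = (7 - 10i)/149

1/z = 0.0470 - 0.0671i


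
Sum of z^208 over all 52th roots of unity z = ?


The roots are w_k = w^k with w = e^(2*pi*i/52), and (w^k)^208 = (w^208)^k.
So S = 1 + u + u^2 + ... + u^(51) with u = w^208.
208 = 4*52 + 0, so 208 is a multiple of 52 and u = (w^52)^4 = 1.
Every one of the 52 terms equals 1: S = 52

S = 52


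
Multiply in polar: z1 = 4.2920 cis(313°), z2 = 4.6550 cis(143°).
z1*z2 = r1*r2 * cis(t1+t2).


r = 4.2920 * 4.6550 = 19.9793
theta = 313° + 143° = 456° = 96° (mod 360)

19.9793 cis(96°)


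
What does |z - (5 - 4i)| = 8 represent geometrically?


|z - z0| = r is a circle with center z0 and radius r.
Center = (5, -4), radius = 8

Circle with center (5, -4) and radius 8


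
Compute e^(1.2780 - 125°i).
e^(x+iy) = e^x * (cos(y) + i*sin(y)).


e^1.2780 = 3.58945
cos(-125°) = -0.57358
sin(-125°) = -0.81915
Real = 3.58945*(-0.57358) = -2.0588
Imag = 3.58945*(-0.81915) = -2.9403

-2.0588 - 2.9403i


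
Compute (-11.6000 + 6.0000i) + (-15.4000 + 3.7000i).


Real: -11.6 - 15.4 = -27
Imag: 6 + 3.7 = 9.7

-27.0000 + 9.7000i


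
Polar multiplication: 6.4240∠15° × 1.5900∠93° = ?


r = 6.4240 * 1.5900 = 10.2142
theta = 15° + 93° = 108° = 108° (mod 360)

10.2142 cis(108°)


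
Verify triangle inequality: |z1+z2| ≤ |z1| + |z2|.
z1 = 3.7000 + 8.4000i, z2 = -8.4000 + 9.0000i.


|z1| = sqrt(3.7^2 + 8.4^2) = sqrt(84.25) = 9.1788
|z2| = sqrt((-8.4)^2 + 9^2) = sqrt(151.56) = 12.3110
z1+z2 = -4.7000 + 17.4000i
|z1+z2| = sqrt(324.85) = 18.0236
|z1|+|z2| = 9.1788 + 12.3110 = 21.4898

|z1+z2| = 18.0236 ≤ |z1|+|z2| = 21.4898 (verified)


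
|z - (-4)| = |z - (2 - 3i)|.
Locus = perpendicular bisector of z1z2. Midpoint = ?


Equal distances means the locus is the perpendicular bisector of z1 and z2.
Midpoint = ((-4+2)/2, (0+(-3))/2) = (-1.0000, -1.5000)

Perpendicular bisector through (-1.0000, -1.5000)


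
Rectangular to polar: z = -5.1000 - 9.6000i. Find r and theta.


r = sqrt(26.01+92.16) = sqrt(118.17) = 10.8706
theta = atan2(-9.6, -5.1) = -117.9795 degrees

r = 10.8706, theta = -117.9795 degrees


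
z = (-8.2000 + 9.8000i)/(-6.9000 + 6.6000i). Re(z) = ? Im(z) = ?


Multiply by conjugate: (-8.2000 + 9.8000i)(-6.9000 - 6.6000i) / ((-6.9)^2 + 6.6^2)
Numerator real = -8.2*(-6.9) + 9.8*6.6 = 121.26
Numerator imag = 9.8*(-6.9) - (-8.2)*6.6 = -13.5
Denominator = 91.17
Re(z) = 121.26/91.17 = 1.3300
Im(z) = -13.5/91.17 = -0.1481

Re(z) = 1.3300, Im(z) = -0.1481


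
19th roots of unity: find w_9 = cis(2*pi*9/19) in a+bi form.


Angle = 360*9/19 = 170.5263°
a = cos(170.5263°) = -0.9864
b = sin(170.5263°) = 0.1646

-0.9864 + 0.1646i


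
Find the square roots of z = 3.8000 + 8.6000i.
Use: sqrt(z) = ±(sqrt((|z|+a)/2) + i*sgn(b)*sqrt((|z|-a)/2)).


|z| = sqrt(14.44+73.96) = 9.4021
sqrt((|z|+a)/2) = sqrt((9.4021+3.8)/2) = sqrt(6.6011) = 2.5693
sqrt((|z|-a)/2) = sqrt((9.4021-3.8)/2) = sqrt(2.8011) = 1.6736

±(2.5693 + 1.6736i) i.e. 2.5693 + 1.6736i and -2.5693 - 1.6736i


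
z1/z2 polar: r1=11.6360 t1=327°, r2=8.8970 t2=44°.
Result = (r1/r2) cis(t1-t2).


r = 11.6360 / 8.8970 = 1.3079
theta = 327° - 44° = 283° = 283° (mod 360)

1.3079 cis(283°)


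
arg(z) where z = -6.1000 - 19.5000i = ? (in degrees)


Re = -6.1, Im = -19.5
arg = atan2(-19.5, -6.1) = -107.3708 degrees

arg(z) = -107.3708 degrees


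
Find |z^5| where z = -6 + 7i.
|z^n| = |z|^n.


|z| = sqrt(36+49) = sqrt(85) = 9.2195
|z^5| = |z|^5 = (sqrt(85))^5 = 85^2 * sqrt(85) = 7225*sqrt(85)

|z^5| = 7225*sqrt(85) ≈ 66611.2087


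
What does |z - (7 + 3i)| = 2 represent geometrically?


|z - z0| = r is a circle with center z0 and radius r.
Center = (7, 3), radius = 2

Circle with center (7, 3) and radius 2


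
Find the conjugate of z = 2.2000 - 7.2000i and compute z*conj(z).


z_bar = 2.2000 + 7.2000i
z*z_bar = 2.2^2 + (-7.2)^2 = 4.84 + 51.84 = 56.68

z_bar = 2.2000 + 7.2000i, z*z_bar = 56.68


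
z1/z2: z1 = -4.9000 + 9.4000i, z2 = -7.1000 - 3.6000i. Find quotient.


Conjugate of z2 = -7.1000 + 3.6000i
Numerator: (-4.9000 + 9.4000i)(-7.1000 + 3.6000i) = 0.9500 - 84.3800i
Denominator: (-7.1)^2 + (-3.6)^2 = 63.37
Result = (0.9500 - 84.3800i)/63.37

0.0150 - 1.3315i


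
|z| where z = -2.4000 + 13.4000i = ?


|z| = sqrt((-2.4)^2 + 13.4^2) = sqrt(5.76 + 179.56) = sqrt(185.32) = 13.6132

|z| = 13.6132


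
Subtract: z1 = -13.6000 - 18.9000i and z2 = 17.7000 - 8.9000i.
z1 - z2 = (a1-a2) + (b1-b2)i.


Real: -13.6 - 17.7 = -31.3
Imag: -18.9 + 8.9 = -10

-31.3000 - 10.0000i


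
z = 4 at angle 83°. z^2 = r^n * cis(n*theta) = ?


r^2 = 4^2 = 16
n*theta = 2*83° = 166° = 166° (mod 360)
a = 16*cos(166°) = -15.5247
b = 16*sin(166°) = 3.8708

16 cis(166°) = -15.5247 + 3.8708i


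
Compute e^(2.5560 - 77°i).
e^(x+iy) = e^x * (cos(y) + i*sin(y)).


e^2.5560 = 12.8842
cos(-77°) = 0.22495
sin(-77°) = -0.97437
Real = 12.8842*0.22495 = 2.8983
Imag = 12.8842*(-0.97437) = -12.5540

2.8983 - 12.5540i


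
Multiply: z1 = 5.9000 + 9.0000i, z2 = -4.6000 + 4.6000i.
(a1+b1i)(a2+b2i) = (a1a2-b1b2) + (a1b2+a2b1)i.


Real = 5.9*(-4.6) - 9*4.6 = -27.14 - 41.4 = -68.54
Imag = 5.9*4.6 - (4.6)*9 = 27.14 - (41.4) = -14.26

-68.5400 - 14.2600i


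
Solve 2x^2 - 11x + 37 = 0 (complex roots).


disc = (-11)^2 - 4*2*37 = 121 - 296 = -175
sqrt(|disc|) = sqrt(175) = 13.2288
Real part = 11/(2*2) = 2.7500
Imag part = 13.2288/(2*2) = 3.3072

2.7500 ± 3.3072i


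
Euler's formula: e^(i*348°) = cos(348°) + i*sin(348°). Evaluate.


cos(348°) = 0.9781
sin(348°) = -0.2079

e^(i*348°) = 0.9781 - 0.2079i


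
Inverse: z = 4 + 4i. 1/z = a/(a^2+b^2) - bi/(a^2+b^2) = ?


|z|^2 = 16+16 = 32
1/z = (4 - 4i)/32

1/z = 0.1250 - 0.1250i


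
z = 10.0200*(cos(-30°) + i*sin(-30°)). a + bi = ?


a = 10.0200*cos(-30°) = 10.0200*0.86603 = 8.6776
b = 10.0200*sin(-30°) = 10.0200*(-0.5) = -5.0100

8.6776 - 5.0100i


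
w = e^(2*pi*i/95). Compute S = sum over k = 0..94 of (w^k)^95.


The roots are w_k = w^k with w = e^(2*pi*i/95), and (w^k)^95 = (w^95)^k.
So S = 1 + u + u^2 + ... + u^(94) with u = w^95.
95 = 1*95 + 0, so 95 is a multiple of 95 and u = (w^95)^1 = 1.
Every one of the 95 terms equals 1: S = 95

S = 95


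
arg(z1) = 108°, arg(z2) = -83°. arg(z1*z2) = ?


arg(z1*z2) = 108° - 83° = 25°
Normalized to (-180°, 180°]: 25°

25°


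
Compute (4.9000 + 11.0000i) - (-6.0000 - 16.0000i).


Real: 4.9 + 6 = 10.9
Imag: 11 + 16 = 27

10.9000 + 27.0000i


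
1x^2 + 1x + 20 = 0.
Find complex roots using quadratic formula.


disc = 1^2 - 4*1*20 = 1 - 80 = -79
sqrt(|disc|) = sqrt(79) = 8.8882
Real part = -1/(2*1) = -0.5000
Imag part = 8.8882/(2*1) = 4.4441

-0.5000 ± 4.4441i


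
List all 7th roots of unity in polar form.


The 7th roots of unity are cis(360k/7°) for k=0..6
Angle step = 360/7 = 51.4286°
Primitive root: cis(51.4286°)
Primitive root = 0.6235 + 0.7818i

7 roots at angles: 0°, 51.4286°, 102.8571°, 154.2857°, 205.7143°, 257.1429°, 308.5714°


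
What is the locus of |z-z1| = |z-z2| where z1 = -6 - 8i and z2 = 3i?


Equal distances means the locus is the perpendicular bisector of z1 and z2.
Midpoint = ((-6+0)/2, (-8+3)/2) = (-3.0000, -2.5000)

Perpendicular bisector through (-3.0000, -2.5000)


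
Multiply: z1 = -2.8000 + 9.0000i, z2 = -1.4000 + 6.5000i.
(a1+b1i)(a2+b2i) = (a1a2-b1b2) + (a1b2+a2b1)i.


Real = -2.8*(-1.4) - 9*6.5 = 3.92 - 58.5 = -54.58
Imag = -2.8*6.5 - (1.4)*9 = -18.2 - (12.6) = -30.8

-54.5800 - 30.8000i


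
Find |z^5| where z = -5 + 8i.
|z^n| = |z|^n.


|z| = sqrt(25+64) = sqrt(89) = 9.4340
|z^5| = |z|^5 = (sqrt(89))^5 = 89^2 * sqrt(89) = 7921*sqrt(89)

|z^5| = 7921*sqrt(89) ≈ 74726.5645


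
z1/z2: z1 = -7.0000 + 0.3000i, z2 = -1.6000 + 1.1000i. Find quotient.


Conjugate of z2 = -1.6000 - 1.1000i
Numerator: (-7.0000 + 0.3000i)(-1.6000 - 1.1000i) = 11.5300 + 7.2200i
Denominator: (-1.6)^2 + 1.1^2 = 3.77
Result = (11.5300 + 7.2200i)/3.77

3.0584 + 1.9151i


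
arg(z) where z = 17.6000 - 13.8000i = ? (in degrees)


Re = 17.6, Im = -13.8
arg = atan2(-13.8, 17.6) = -38.0997 degrees

arg(z) = -38.0997 degrees


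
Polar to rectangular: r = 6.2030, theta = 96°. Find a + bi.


a = 6.2030*cos(96°) = 6.2030*(-0.10453) = -0.6484
b = 6.2030*sin(96°) = 6.2030*0.99452 = 6.1690

-0.6484 + 6.1690i


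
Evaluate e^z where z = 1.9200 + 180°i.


e^1.9200 = 6.8210
cos(180°) = -1
sin(180°) = 0
Real = 6.8210*(-1) = -6.8210
Imag = 6.8210*0 = 0

-6.8210 + 0i


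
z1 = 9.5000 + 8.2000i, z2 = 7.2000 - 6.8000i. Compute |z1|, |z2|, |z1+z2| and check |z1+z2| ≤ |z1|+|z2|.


|z1| = sqrt(9.5^2 + 8.2^2) = sqrt(157.49) = 12.5495
|z2| = sqrt(7.2^2 + (-6.8)^2) = sqrt(98.08) = 9.9035
z1+z2 = 16.7000 + 1.4000i
|z1+z2| = sqrt(280.85) = 16.7586
|z1|+|z2| = 12.5495 + 9.9035 = 22.4530

|z1+z2| = 16.7586 ≤ |z1|+|z2| = 22.4530 (verified)


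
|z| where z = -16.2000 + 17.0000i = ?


|z| = sqrt((-16.2)^2 + 17^2) = sqrt(262.44 + 289) = sqrt(551.44) = 23.4828

|z| = 23.4828


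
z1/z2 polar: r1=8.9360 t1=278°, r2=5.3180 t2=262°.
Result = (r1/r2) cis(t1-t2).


r = 8.9360 / 5.3180 = 1.6803
theta = 278° - 262° = 16° = 16° (mod 360)

1.6803 cis(16°)


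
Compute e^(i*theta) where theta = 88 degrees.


cos(88°) = 0.0349
sin(88°) = 0.9994

e^(i*88°) = 0.0349 + 0.9994i


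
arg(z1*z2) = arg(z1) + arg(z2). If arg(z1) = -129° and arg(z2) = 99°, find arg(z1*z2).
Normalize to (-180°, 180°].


arg(z1*z2) = -129° + 99° = -30°
Normalized to (-180°, 180°]: -30°

-30°


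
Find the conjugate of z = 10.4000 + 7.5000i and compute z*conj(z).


z_bar = 10.4000 - 7.5000i
z*z_bar = 10.4^2 + 7.5^2 = 108.16 + 56.25 = 164.41

z_bar = 10.4000 - 7.5000i, z*z_bar = 164.41


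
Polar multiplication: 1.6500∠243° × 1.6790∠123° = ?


r = 1.6500 * 1.6790 = 2.7704
theta = 243° + 123° = 366° = 6° (mod 360)

2.7704 cis(6°)


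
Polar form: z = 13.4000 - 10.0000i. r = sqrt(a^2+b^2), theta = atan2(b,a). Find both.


r = sqrt(179.56+100) = sqrt(279.56) = 16.7200
theta = atan2(-10, 13.4) = -36.7328 degrees

r = 16.7200, theta = -36.7328 degrees


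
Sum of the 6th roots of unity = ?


The sum of all 6th roots of unity is 0.
Geometric series: (1 - w^6)/(1 - w) = (1-1)/(1-w) = 0 since w^6 = 1, w ≠ 1.
Alternatively: coefficient of z^5 in z^6 - 1 is 0.

0


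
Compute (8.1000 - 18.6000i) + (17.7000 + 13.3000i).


Real: 8.1 + 17.7 = 25.8
Imag: -18.6 + 13.3 = -5.3

25.8000 - 5.3000i


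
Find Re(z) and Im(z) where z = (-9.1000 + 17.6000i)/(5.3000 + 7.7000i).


Multiply by conjugate: (-9.1000 + 17.6000i)(5.3000 - 7.7000i) / (5.3^2 + 7.7^2)
Numerator real = -9.1*5.3 + 17.6*7.7 = 87.29
Numerator imag = 17.6*5.3 - (-9.1)*7.7 = 163.35
Denominator = 87.38
Re(z) = 87.29/87.38 = 0.9990
Im(z) = 163.35/87.38 = 1.8694

Re(z) = 0.9990, Im(z) = 1.8694


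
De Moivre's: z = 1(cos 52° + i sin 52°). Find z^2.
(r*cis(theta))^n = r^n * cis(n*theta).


r^2 = 1^2 = 1
n*theta = 2*52° = 104° = 104° (mod 360)
a = 1*cos(104°) = -0.2419
b = 1*sin(104°) = 0.9703

1 cis(104°) = -0.2419 + 0.9703i


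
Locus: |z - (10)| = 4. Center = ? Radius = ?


|z - z0| = r is a circle with center z0 and radius r.
Center = (10, 0), radius = 4

Circle with center (10, 0) and radius 4


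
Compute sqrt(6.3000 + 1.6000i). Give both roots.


|z| = sqrt(39.69+2.56) = 6.5000
sqrt((|z|+a)/2) = sqrt((6.5000+6.3)/2) = sqrt(6.4000) = 2.5298
sqrt((|z|-a)/2) = sqrt((6.5000-6.3)/2) = sqrt(0.1000) = 0.3162

±(2.5298 + 0.3162i) i.e. 2.5298 + 0.3162i and -2.5298 - 0.3162i


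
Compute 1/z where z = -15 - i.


|z|^2 = 225+1 = 226
1/z = (-15 + 1i)/226

1/z = -0.0664 + 0.0044i


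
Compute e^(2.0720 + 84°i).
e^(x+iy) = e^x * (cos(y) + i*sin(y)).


e^2.0720 = 7.9407
cos(84°) = 0.10453
sin(84°) = 0.99452
Real = 7.9407*0.10453 = 0.8300
Imag = 7.9407*0.99452 = 7.8972

0.8300 + 7.8972i


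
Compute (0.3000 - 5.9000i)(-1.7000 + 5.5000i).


Real = 0.3*(-1.7) - (-5.9)*5.5 = -0.51 - (-32.45) = 31.94
Imag = 0.3*5.5 - (1.7)*(-5.9) = 1.65 + 10.03 = 11.68

31.9400 + 11.6800i


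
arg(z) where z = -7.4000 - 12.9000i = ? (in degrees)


Re = -7.4, Im = -12.9
arg = atan2(-12.9, -7.4) = -119.8405 degrees

arg(z) = -119.8405 degrees


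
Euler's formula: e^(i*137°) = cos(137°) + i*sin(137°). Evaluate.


cos(137°) = -0.7314
sin(137°) = 0.6820

e^(i*137°) = -0.7314 + 0.6820i


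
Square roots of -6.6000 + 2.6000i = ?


|z| = sqrt(43.56+6.76) = 7.0937
sqrt((|z|+a)/2) = sqrt((7.0937+(-6.6))/2) = sqrt(0.2468) = 0.4968
sqrt((|z|-a)/2) = sqrt((7.0937-(-6.6))/2) = sqrt(6.8468) = 2.6166

±(0.4968 + 2.6166i) i.e. 0.4968 + 2.6166i and -0.4968 - 2.6166i


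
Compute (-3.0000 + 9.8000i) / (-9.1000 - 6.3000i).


Conjugate of z2 = -9.1000 + 6.3000i
Numerator: (-3.0000 + 9.8000i)(-9.1000 + 6.3000i) = -34.4400 - 108.0800i
Denominator: (-9.1)^2 + (-6.3)^2 = 122.5
Result = (-34.4400 - 108.0800i)/122.5

-0.2811 - 0.8823i


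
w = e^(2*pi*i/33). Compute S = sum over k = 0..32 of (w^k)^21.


The roots are w_k = w^k with w = e^(2*pi*i/33), and (w^k)^21 = (w^21)^k.
So S = 1 + u + u^2 + ... + u^(32) with u = w^21.
21 = 0*33 + 21, so 21 is not a multiple of 33: u = w^21 ≠ 1 (w is a primitive 33th root), while u^33 = (w^33)^21 = 1.
Geometric series: S = (1 - u^33)/(1 - u) = (1 - 1)/(1 - u) = 0

S = 0


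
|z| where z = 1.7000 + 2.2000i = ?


|z| = sqrt(1.7^2 + 2.2^2) = sqrt(2.89 + 4.84) = sqrt(7.73) = 2.7803

|z| = 2.7803


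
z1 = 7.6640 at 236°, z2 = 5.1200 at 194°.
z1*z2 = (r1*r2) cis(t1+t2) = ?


r = 7.6640 * 5.1200 = 39.2397
theta = 236° + 194° = 430° = 70° (mod 360)

39.2397 cis(70°)


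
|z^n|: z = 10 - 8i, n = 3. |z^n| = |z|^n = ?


|z| = sqrt(100+64) = sqrt(164) = 12.8062
|z^3| = |z|^3 = (sqrt(164))^3 = 164*sqrt(164)

|z^3| = 164*sqrt(164) ≈ 2100.2247


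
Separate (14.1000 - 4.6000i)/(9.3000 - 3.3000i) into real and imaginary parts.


Multiply by conjugate: (14.1000 - 4.6000i)(9.3000 + 3.3000i) / (9.3^2 + (-3.3)^2)
Numerator real = 14.1*9.3 - (4.6)*(-3.3) = 146.31
Numerator imag = -4.6*9.3 - 14.1*(-3.3) = 3.75
Denominator = 97.38
Re(z) = 146.31/97.38 = 1.5025
Im(z) = 3.75/97.38 = 0.0385

Re(z) = 1.5025, Im(z) = 0.0385


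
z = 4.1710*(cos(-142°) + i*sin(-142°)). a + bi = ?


a = 4.1710*cos(-142°) = 4.1710*(-0.78801) = -3.2868
b = 4.1710*sin(-142°) = 4.1710*(-0.61566) = -2.5679

-3.2868 - 2.5679i


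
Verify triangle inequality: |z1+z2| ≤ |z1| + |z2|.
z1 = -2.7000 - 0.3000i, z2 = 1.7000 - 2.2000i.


|z1| = sqrt((-2.7)^2 + (-0.3)^2) = sqrt(7.38) = 2.7166
|z2| = sqrt(1.7^2 + (-2.2)^2) = sqrt(7.73) = 2.7803
z1+z2 = -1.0000 - 2.5000i
|z1+z2| = sqrt(7.25) = 2.6926
|z1|+|z2| = 2.7166 + 2.7803 = 5.4969

|z1+z2| = 2.6926 ≤ |z1|+|z2| = 5.4969 (verified)


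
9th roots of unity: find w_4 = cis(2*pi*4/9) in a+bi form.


Angle = 360*4/9 = 160°
a = cos(160°) = -0.9397
b = sin(160°) = 0.3420

-0.9397 + 0.3420i


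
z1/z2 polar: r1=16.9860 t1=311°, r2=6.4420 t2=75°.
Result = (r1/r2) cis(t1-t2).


r = 16.9860 / 6.4420 = 2.6368
theta = 311° - 75° = 236° = 236° (mod 360)

2.6368 cis(236°)


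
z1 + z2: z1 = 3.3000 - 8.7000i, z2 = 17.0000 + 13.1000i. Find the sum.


Real: 3.3 + 17 = 20.3
Imag: -8.7 + 13.1 = 4.4

20.3000 + 4.4000i


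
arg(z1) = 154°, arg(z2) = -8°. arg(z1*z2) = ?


arg(z1*z2) = 154° - 8° = 146°
Normalized to (-180°, 180°]: 146°

146°


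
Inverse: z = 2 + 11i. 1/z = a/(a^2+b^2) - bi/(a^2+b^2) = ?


|z|^2 = 4+121 = 125
1/z = (2 - 11i)/125

1/z = 0.0160 - 0.0880i


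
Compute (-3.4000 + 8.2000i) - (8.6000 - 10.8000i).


Real: -3.4 - 8.6 = -12
Imag: 8.2 + 10.8 = 19

-12.0000 + 19.0000i


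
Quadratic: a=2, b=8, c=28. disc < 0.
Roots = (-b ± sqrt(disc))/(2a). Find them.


disc = 8^2 - 4*2*28 = 64 - 224 = -160
sqrt(|disc|) = sqrt(160) = 12.6491
Real part = -8/(2*2) = -2.0000
Imag part = 12.6491/(2*2) = 3.1623

-2.0000 ± 3.1623i


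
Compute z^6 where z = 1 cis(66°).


r^6 = 1^6 = 1
n*theta = 6*66° = 396° = 36° (mod 360)
a = 1*cos(36°) = 0.8090
b = 1*sin(36°) = 0.5878

1 cis(36°) = 0.8090 + 0.5878i


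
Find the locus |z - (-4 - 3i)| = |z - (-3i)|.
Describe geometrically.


Equal distances means the locus is the perpendicular bisector of z1 and z2.
Midpoint = ((-4+0)/2, (-3+(-3))/2) = (-2.0000, -3.0000)

Perpendicular bisector through (-2.0000, -3.0000)


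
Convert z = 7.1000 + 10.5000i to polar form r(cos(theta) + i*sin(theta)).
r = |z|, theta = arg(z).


r = sqrt(50.41+110.25) = sqrt(160.66) = 12.6752
theta = atan2(10.5, 7.1) = 55.9338 degrees

r = 12.6752, theta = 55.9338 degrees


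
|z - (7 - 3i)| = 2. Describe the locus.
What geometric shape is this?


|z - z0| = r is a circle with center z0 and radius r.
Center = (7, -3), radius = 2

Circle with center (7, -3) and radius 2


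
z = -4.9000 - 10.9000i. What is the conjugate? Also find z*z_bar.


z_bar = -4.9000 + 10.9000i
z*z_bar = (-4.9)^2 + (-10.9)^2 = 24.01 + 118.81 = 142.82

z_bar = -4.9000 + 10.9000i, z*z_bar = 142.82


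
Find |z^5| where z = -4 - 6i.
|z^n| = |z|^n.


|z| = sqrt(16+36) = sqrt(52) = 7.2111
|z^5| = |z|^5 = (sqrt(52))^5 = 52^2 * sqrt(52) = 2704*sqrt(52)

|z^5| = 2704*sqrt(52) ≈ 19498.8213


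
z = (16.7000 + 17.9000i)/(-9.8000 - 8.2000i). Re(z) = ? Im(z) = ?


Multiply by conjugate: (16.7000 + 17.9000i)(-9.8000 + 8.2000i) / ((-9.8)^2 + (-8.2)^2)
Numerator real = 16.7*(-9.8) + 17.9*(-8.2) = -310.44
Numerator imag = 17.9*(-9.8) - 16.7*(-8.2) = -38.48
Denominator = 163.28
Re(z) = -310.44/163.28 = -1.9013
Im(z) = -38.48/163.28 = -0.2357

Re(z) = -1.9013, Im(z) = -0.2357


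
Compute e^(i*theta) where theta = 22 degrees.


cos(22°) = 0.9272
sin(22°) = 0.3746

e^(i*22°) = 0.9272 + 0.3746i


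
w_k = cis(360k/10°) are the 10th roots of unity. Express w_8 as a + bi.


Angle = 360*8/10 = 288°
a = cos(288°) = 0.3090
b = sin(288°) = -0.9511

0.3090 - 0.9511i


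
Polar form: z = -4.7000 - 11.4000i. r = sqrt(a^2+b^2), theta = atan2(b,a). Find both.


r = sqrt(22.09+129.96) = sqrt(152.05) = 12.3309
theta = atan2(-11.4, -4.7) = -112.4054 degrees

r = 12.3309, theta = -112.4054 degrees


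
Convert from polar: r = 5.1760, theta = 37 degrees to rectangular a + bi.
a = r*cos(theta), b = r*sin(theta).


a = 5.1760*cos(37°) = 5.1760*0.798636 = 4.1337
b = 5.1760*sin(37°) = 5.1760*0.60182 = 3.1150

4.1337 + 3.1150i


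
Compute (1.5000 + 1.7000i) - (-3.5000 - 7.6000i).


Real: 1.5 + 3.5 = 5
Imag: 1.7 + 7.6 = 9.3

5.0000 + 9.3000i


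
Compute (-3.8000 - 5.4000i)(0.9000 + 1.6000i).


Real = -3.8*0.9 - (-5.4)*1.6 = -3.42 - (-8.64) = 5.22
Imag = -3.8*1.6 + 0.9*(-5.4) = -6.08 - (4.86) = -10.94

5.2200 - 10.9400i


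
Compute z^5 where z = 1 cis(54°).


r^5 = 1^5 = 1
n*theta = 5*54° = 270° = 270° (mod 360)
a = 1*cos(270°) = 0
b = 1*sin(270°) = -1.0000

1 cis(270°) = 0 - 1.0000i


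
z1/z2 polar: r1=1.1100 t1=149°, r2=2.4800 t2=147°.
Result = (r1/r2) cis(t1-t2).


r = 1.1100 / 2.4800 = 0.4476
theta = 149° - 147° = 2° = 2° (mod 360)

0.4476 cis(2°)


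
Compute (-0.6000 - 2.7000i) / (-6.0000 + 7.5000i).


Conjugate of z2 = -6.0000 - 7.5000i
Numerator: (-0.6000 - 2.7000i)(-6.0000 - 7.5000i) = -16.6500 + 20.7000i
Denominator: (-6)^2 + 7.5^2 = 92.25
Result = (-16.6500 + 20.7000i)/92.25

-0.1805 + 0.2244i
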